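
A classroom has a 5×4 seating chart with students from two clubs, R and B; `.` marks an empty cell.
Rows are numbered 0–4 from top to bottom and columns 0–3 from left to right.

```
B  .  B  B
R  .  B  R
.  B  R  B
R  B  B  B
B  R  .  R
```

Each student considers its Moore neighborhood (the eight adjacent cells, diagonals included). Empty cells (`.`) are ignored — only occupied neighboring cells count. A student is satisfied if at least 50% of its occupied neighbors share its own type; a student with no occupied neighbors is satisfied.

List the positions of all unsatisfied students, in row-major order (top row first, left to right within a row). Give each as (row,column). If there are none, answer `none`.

(0,0), (1,0), (1,3), (2,2), (3,0), (4,0), (4,1), (4,3)

(0,0)B 0/1 not
(0,2)B 2/3 satisfied
(0,3)B 2/3 satisfied
(1,0)R 0/2 not
(1,2)B 4/6 satisfied
(1,3)R 1/5 not
(2,1)B 3/6 satisfied
(2,2)R 1/7 not
(2,3)B 3/5 satisfied
(3,0)R 1/4 not
(3,1)B 3/6 satisfied
(3,2)B 4/7 satisfied
(3,3)B 2/4 satisfied
(4,0)B 1/3 not
(4,1)R 1/4 not
(4,3)R 0/2 not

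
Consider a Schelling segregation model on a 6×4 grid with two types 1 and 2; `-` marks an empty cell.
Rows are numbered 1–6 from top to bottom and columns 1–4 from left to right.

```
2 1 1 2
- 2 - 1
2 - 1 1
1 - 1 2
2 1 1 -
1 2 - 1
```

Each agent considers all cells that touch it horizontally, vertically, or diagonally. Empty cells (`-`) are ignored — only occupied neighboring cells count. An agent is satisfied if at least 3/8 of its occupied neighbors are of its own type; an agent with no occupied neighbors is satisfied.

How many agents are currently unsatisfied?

7

Row 1: (1,1)2 1/2 ✓ · (1,2)1 1/3 ✗ · (1,3)1 2/4 ✓ · (1,4)2 0/2 ✗
Row 2: (2,2)2 2/5 ✓ · (2,4)1 3/4 ✓
Row 3: (3,1)2 1/2 ✓ · (3,3)1 3/5 ✓ · (3,4)1 3/4 ✓
Row 4: (4,1)1 1/3 ✗ · (4,3)1 4/5 ✓ · (4,4)2 0/4 ✗
Row 5: (5,1)2 1/4 ✗ · (5,2)1 4/6 ✓ · (5,3)1 3/5 ✓
Row 6: (6,1)1 1/3 ✗ · (6,2)2 1/4 ✗ · (6,4)1 1/1 ✓
Unsatisfied: (1,2), (1,4), (4,1), (4,4), (5,1), (6,1), (6,2) — 7 in total.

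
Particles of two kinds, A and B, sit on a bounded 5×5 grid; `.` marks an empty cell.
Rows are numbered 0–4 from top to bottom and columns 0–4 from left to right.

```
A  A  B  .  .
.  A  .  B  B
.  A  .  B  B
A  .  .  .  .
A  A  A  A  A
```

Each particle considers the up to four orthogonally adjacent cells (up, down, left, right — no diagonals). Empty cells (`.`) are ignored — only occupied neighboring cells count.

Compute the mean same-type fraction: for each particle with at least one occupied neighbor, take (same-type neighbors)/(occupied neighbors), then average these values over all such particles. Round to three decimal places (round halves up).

0.911

(0,0)A 1/1
(0,1)A 2/3
(0,2)B 0/1
(1,1)A 2/2
(1,3)B 2/2
(1,4)B 2/2
(2,1)A 1/1
(2,3)B 2/2
(2,4)B 2/2
(3,0)A 1/1
(4,0)A 2/2
(4,1)A 2/2
(4,2)A 2/2
(4,3)A 2/2
(4,4)A 1/1
Sum over 15 particles: 1/1 + 2/3 + 0/1 + 2/2 + 2/2 + 2/2 + 1/1 + 2/2 + 2/2 + 1/1 + 2/2 + 2/2 + 2/2 + 2/2 + 1/1 = 41/3; mean = 41/3 ÷ 15 = 41/45 = 0.911111… → 0.911.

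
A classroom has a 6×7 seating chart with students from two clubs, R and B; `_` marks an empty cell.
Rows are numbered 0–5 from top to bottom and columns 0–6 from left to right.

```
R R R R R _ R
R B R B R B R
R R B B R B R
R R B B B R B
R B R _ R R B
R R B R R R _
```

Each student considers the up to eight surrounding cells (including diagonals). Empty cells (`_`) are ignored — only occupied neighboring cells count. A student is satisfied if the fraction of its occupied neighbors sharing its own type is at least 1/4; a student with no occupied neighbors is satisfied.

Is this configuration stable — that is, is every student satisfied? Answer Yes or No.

Row 0: (0,0)R 2/3 ok · (0,1)R 4/5 ok · (0,2)R 3/5 ok · (0,3)R 4/5 ok · (0,4)R 2/4 ok · (0,6)R 1/2 ok
Row 1: (1,0)R 4/5 ok · (1,1)B 1/8 unhappy · (1,2)R 4/8 ok · (1,3)B 2/8 ok · (1,4)R 3/7 ok · (1,5)B 1/7 unhappy · (1,6)R 2/4 ok
Row 2: (2,0)R 4/5 ok · (2,1)R 5/8 ok · (2,2)B 5/8 ok · (2,3)B 5/8 ok · (2,4)R 2/8 ok · (2,5)B 3/8 ok · (2,6)R 2/5 ok
Row 3: (3,0)R 4/5 ok · (3,1)R 5/8 ok · (3,2)B 4/7 ok · (3,3)B 4/7 ok · (3,4)B 3/7 ok · (3,5)R 4/8 ok · (3,6)B 2/5 ok
Row 4: (4,0)R 4/5 ok · (4,1)B 2/8 ok · (4,2)R 3/7 ok · (4,4)R 5/7 ok · (4,5)R 4/7 ok · (4,6)B 1/4 ok
Row 5: (5,0)R 2/3 ok · (5,1)R 3/5 ok · (5,2)B 1/4 ok · (5,3)R 3/4 ok · (5,4)R 4/4 ok · (5,5)R 3/4 ok
For instance (1,1) has only 1/8 same-type neighbors, below 1/4.

No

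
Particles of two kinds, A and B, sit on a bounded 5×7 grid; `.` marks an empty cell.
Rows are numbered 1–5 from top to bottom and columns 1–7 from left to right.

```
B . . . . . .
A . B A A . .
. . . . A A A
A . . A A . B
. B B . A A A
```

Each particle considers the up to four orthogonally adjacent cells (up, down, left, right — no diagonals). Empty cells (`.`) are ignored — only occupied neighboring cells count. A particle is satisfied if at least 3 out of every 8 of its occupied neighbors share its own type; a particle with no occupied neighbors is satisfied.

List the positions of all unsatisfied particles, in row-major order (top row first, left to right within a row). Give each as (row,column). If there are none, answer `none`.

(1,1), (2,1), (2,3), (4,7)

(1,1)B 0/1 unhappy
(2,1)A 0/1 unhappy
(2,3)B 0/1 unhappy
(2,4)A 1/2 ok
(2,5)A 2/2 ok
(3,5)A 3/3 ok
(3,6)A 2/2 ok
(3,7)A 1/2 ok
(4,1)A 0/0 ok
(4,4)A 1/1 ok
(4,5)A 3/3 ok
(4,7)B 0/2 unhappy
(5,2)B 1/1 ok
(5,3)B 1/1 ok
(5,5)A 2/2 ok
(5,6)A 2/2 ok
(5,7)A 1/2 ok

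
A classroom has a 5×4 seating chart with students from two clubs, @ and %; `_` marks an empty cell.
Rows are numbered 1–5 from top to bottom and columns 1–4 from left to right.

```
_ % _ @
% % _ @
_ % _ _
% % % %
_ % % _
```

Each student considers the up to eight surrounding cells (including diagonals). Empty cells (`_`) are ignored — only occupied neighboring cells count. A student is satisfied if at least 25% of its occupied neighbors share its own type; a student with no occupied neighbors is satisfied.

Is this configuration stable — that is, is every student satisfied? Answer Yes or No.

(1,2)% 2/2 ok
(1,4)@ 1/1 ok
(2,1)% 3/3 ok
(2,2)% 3/3 ok
(2,4)@ 1/1 ok
(3,2)% 5/5 ok
(4,1)% 3/3 ok
(4,2)% 5/5 ok
(4,3)% 5/5 ok
(4,4)% 2/2 ok
(5,2)% 4/4 ok
(5,3)% 4/4 ok
All meet the threshold, so the configuration is stable.

Yes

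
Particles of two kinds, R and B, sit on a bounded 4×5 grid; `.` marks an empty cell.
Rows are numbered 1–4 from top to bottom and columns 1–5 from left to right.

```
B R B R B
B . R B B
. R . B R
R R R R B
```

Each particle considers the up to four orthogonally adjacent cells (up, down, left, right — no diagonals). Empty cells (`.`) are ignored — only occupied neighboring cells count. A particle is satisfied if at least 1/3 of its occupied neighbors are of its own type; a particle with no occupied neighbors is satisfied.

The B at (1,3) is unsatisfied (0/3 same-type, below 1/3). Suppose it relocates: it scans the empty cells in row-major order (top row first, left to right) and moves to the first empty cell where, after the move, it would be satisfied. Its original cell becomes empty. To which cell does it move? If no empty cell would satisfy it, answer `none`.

(3,1)

Vacating (1,3). Empty cells in order:
  (2,2): 1/4 same-type → still unsatisfied.
  (3,1): 1/3 same-type → satisfied — stop here.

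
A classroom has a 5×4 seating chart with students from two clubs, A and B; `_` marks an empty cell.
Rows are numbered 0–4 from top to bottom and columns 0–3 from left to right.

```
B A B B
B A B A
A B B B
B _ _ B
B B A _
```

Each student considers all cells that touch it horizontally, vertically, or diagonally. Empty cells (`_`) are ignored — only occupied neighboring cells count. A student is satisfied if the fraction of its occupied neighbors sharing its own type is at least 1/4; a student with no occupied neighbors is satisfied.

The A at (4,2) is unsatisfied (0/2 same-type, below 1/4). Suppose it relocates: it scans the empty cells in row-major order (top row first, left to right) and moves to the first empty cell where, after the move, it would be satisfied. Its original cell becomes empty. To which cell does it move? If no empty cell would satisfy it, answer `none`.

none

Vacating (4,2). Empty cells in order:
  (3,1): 1/6 same-type → still unsatisfied.
  (3,2): 0/5 same-type → still unsatisfied.
  (4,3): 0/1 same-type → still unsatisfied.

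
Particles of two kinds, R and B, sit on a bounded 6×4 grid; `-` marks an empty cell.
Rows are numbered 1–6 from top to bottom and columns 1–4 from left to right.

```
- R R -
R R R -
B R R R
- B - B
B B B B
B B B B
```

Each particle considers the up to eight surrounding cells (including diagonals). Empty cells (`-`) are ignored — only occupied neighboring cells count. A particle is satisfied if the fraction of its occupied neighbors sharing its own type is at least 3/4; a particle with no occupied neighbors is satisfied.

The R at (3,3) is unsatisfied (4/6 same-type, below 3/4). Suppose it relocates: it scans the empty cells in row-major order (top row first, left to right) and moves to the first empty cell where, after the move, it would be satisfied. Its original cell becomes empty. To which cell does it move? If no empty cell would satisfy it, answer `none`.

(1,1)

Vacating (3,3). Empty cells in order:
  (1,1): 3/3 same-type → satisfied — stop here.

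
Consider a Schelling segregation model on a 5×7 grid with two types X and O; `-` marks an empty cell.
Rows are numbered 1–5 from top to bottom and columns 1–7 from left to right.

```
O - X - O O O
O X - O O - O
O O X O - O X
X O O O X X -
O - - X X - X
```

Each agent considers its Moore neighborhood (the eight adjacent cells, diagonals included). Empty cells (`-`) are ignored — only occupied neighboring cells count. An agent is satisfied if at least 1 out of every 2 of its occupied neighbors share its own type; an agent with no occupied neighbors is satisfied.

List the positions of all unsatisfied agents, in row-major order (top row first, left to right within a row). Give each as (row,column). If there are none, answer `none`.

Row 1: (1,1)O 1/2 satisfied · (1,3)X 1/2 satisfied · (1,5)O 3/3 satisfied · (1,6)O 4/4 satisfied · (1,7)O 2/2 satisfied
Row 2: (2,1)O 3/4 satisfied · (2,2)X 2/6 not · (2,4)O 3/5 satisfied · (2,5)O 5/5 satisfied · (2,7)O 3/4 satisfied
Row 3: (3,1)O 3/5 satisfied · (3,2)O 4/7 satisfied · (3,3)X 1/7 not · (3,4)O 4/6 satisfied · (3,6)O 2/5 not · (3,7)X 1/3 not
Row 4: (4,1)X 0/4 not · (4,2)O 4/6 satisfied · (4,3)O 4/6 satisfied · (4,4)O 2/6 not · (4,5)X 3/6 satisfied · (4,6)X 4/5 satisfied
Row 5: (5,1)O 1/2 satisfied · (5,4)X 2/4 satisfied · (5,5)X 3/4 satisfied · (5,7)X 1/1 satisfied

(2,2), (3,3), (3,6), (3,7), (4,1), (4,4)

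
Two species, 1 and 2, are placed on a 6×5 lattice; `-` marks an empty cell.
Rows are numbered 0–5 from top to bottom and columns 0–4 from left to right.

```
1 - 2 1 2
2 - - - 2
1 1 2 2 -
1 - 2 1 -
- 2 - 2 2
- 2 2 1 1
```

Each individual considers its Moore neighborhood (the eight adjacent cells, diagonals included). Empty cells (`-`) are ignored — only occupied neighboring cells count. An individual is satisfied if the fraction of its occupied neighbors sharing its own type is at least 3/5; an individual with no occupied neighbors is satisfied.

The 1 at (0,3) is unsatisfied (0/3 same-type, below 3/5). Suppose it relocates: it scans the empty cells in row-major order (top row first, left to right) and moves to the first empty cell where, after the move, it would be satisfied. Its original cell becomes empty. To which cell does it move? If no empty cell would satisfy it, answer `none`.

none

Vacating (0,3). Empty cells in order:
  (0,1): 1/3 same-type → still unsatisfied.
  (1,1): 3/6 same-type → still unsatisfied.
  (1,2): 1/4 same-type → still unsatisfied.
  (1,3): 0/5 same-type → still unsatisfied.
  (2,4): 1/3 same-type → still unsatisfied.
  (3,1): 3/6 same-type → still unsatisfied.
  (3,4): 1/4 same-type → still unsatisfied.
  (4,0): 1/3 same-type → still unsatisfied.
  (4,2): 2/7 same-type → still unsatisfied.
  (5,0): 0/2 same-type → still unsatisfied.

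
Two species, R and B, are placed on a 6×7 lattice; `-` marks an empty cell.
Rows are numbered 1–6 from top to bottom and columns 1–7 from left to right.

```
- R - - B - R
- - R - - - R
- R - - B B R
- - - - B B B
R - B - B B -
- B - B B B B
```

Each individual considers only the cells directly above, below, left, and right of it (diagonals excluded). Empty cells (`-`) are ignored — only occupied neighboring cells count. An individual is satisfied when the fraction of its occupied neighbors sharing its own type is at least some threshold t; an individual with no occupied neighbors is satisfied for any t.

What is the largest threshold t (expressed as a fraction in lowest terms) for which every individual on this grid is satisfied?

1/3

(1,2)R — no occupied neighbors
(1,5)B — no occupied neighbors
(1,7)R 1/1
(2,3)R — no occupied neighbors
(2,7)R 2/2
(3,2)R — no occupied neighbors
(3,5)B 2/2
(3,6)B 2/3
(3,7)R 1/3
(4,5)B 3/3
(4,6)B 4/4
(4,7)B 1/2
(5,1)R — no occupied neighbors
(5,3)B — no occupied neighbors
(5,5)B 3/3
(5,6)B 3/3
(6,2)B — no occupied neighbors
(6,4)B 1/1
(6,5)B 3/3
(6,6)B 3/3
(6,7)B 1/1
The smallest same-type fraction is 1/3 at (3,7), which reduces to 1/3. Any threshold above that leaves this individual unsatisfied.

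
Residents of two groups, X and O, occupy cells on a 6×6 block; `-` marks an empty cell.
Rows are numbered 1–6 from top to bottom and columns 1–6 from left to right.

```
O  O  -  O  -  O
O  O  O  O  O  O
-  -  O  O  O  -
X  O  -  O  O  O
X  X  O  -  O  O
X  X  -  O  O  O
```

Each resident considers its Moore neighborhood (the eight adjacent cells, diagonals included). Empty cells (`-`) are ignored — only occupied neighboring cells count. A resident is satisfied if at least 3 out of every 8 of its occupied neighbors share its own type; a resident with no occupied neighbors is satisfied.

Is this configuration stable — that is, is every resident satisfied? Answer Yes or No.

Yes

(1,1)O 3/3 satisfied
(1,2)O 4/4 satisfied
(1,4)O 3/3 satisfied
(1,6)O 2/2 satisfied
(2,1)O 3/3 satisfied
(2,2)O 5/5 satisfied
(2,3)O 6/6 satisfied
(2,4)O 6/6 satisfied
(2,5)O 6/6 satisfied
(2,6)O 3/3 satisfied
(3,3)O 6/6 satisfied
(3,4)O 7/7 satisfied
(3,5)O 7/7 satisfied
(4,1)X 2/3 satisfied
(4,2)O 2/5 satisfied
(4,4)O 6/6 satisfied
(4,5)O 6/6 satisfied
(4,6)O 4/4 satisfied
(5,1)X 4/5 satisfied
(5,2)X 4/6 satisfied
(5,3)O 3/5 satisfied
(5,5)O 7/7 satisfied
(5,6)O 5/5 satisfied
(6,1)X 3/3 satisfied
(6,2)X 3/4 satisfied
(6,4)O 3/3 satisfied
(6,5)O 4/4 satisfied
(6,6)O 3/3 satisfied
All meet the threshold, so the configuration is stable.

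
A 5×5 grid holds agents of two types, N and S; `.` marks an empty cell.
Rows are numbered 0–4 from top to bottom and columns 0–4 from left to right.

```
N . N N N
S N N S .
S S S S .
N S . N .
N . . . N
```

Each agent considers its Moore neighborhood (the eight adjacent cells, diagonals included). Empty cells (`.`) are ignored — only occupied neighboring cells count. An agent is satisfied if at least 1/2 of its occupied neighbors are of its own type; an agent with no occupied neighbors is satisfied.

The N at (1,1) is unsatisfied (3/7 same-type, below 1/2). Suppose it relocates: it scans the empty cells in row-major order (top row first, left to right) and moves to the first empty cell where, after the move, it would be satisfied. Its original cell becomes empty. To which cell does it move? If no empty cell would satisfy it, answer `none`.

(0,1)

Vacating (1,1). Empty cells in order:
  (0,1): 3/4 same-type → satisfied — stop here.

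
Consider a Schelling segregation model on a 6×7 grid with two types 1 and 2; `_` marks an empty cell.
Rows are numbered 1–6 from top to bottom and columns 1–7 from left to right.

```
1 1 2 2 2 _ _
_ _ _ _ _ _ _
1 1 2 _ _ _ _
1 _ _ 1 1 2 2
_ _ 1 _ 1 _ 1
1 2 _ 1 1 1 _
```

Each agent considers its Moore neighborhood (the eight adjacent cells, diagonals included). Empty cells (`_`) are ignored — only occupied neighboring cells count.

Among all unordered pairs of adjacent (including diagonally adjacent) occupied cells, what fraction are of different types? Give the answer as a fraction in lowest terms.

Scan each occupied cell's neighbors to the right and below (and the two forward diagonals) so each pair is counted once.
From row 1: 1 unlike of 4 pairs (running 1/4).
From row 3: 2 unlike of 5 pairs (running 3/9).
From row 4: 4 unlike of 9 pairs (running 7/18).
From row 5: 1 unlike of 6 pairs (running 8/24).
From row 6: 1 unlike of 3 pairs (running 9/27).
Total adjacent occupied pairs: 27; unlike-type pairs: 9.
9/27 reduces to 1/3.

1/3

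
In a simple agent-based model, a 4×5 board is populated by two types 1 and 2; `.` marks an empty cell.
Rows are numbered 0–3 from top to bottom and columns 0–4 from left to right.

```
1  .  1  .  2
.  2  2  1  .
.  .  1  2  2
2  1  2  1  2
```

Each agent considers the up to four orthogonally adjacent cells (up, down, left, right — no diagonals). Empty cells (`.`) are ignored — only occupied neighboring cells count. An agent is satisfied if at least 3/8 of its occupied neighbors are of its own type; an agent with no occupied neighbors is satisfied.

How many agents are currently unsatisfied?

9

Row 0: (0,0)1 0/0 satisfied · (0,2)1 0/1 not · (0,4)2 0/0 satisfied
Row 1: (1,1)2 1/1 satisfied · (1,2)2 1/4 not · (1,3)1 0/2 not
Row 2: (2,2)1 0/3 not · (2,3)2 1/4 not · (2,4)2 2/2 satisfied
Row 3: (3,0)2 0/1 not · (3,1)1 0/2 not · (3,2)2 0/3 not · (3,3)1 0/3 not · (3,4)2 1/2 satisfied
Unsatisfied: (0,2), (1,2), (1,3), (2,2), (2,3), (3,0), (3,1), (3,2), (3,3) — 9 in total.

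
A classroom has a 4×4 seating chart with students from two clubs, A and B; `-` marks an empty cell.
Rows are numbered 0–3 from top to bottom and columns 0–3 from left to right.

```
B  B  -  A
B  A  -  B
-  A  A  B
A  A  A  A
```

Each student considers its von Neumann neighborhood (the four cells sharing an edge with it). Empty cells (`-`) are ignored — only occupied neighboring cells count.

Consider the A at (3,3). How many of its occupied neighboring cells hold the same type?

1

Occupied neighbors of (3,3): (2,3)=B, (3,2)=A.
Same type (A): 1 of 2.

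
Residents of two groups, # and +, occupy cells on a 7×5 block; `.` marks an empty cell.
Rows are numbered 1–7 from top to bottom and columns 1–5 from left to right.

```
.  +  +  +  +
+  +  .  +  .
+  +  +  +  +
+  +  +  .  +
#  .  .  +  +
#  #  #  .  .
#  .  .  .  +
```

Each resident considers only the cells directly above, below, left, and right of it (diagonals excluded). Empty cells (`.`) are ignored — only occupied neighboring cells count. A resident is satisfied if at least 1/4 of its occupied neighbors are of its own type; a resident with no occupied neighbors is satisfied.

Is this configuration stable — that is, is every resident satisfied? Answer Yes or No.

(1,2)+ 2/2 satisfied
(1,3)+ 2/2 satisfied
(1,4)+ 3/3 satisfied
(1,5)+ 1/1 satisfied
(2,1)+ 2/2 satisfied
(2,2)+ 3/3 satisfied
(2,4)+ 2/2 satisfied
(3,1)+ 3/3 satisfied
(3,2)+ 4/4 satisfied
(3,3)+ 3/3 satisfied
(3,4)+ 3/3 satisfied
(3,5)+ 2/2 satisfied
(4,1)+ 2/3 satisfied
(4,2)+ 3/3 satisfied
(4,3)+ 2/2 satisfied
(4,5)+ 2/2 satisfied
(5,1)# 1/2 satisfied
(5,4)+ 1/1 satisfied
(5,5)+ 2/2 satisfied
(6,1)# 3/3 satisfied
(6,2)# 2/2 satisfied
(6,3)# 1/1 satisfied
(7,1)# 1/1 satisfied
(7,5)+ 0/0 satisfied
All meet the threshold, so the configuration is stable.

Yes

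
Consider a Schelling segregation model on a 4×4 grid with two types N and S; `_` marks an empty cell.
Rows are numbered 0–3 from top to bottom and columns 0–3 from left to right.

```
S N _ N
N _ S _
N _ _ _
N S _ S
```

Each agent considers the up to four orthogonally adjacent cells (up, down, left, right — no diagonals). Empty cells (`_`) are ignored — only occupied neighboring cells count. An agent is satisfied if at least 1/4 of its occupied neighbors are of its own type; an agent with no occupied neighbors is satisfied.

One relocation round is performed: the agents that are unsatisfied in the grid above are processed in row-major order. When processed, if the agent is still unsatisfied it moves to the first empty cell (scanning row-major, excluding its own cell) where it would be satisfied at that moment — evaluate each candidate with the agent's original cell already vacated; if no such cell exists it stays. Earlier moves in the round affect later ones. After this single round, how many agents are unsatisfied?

1

Initially unsatisfied (in order): (0,0), (0,1), (3,1).
  (0,0) → (0,2).
  (0,1) → (0,0).
  (3,1) → (0,1).
Resulting grid:
N S S N
N _ S _
N _ _ _
N _ _ S
Unsatisfied now: (0,3).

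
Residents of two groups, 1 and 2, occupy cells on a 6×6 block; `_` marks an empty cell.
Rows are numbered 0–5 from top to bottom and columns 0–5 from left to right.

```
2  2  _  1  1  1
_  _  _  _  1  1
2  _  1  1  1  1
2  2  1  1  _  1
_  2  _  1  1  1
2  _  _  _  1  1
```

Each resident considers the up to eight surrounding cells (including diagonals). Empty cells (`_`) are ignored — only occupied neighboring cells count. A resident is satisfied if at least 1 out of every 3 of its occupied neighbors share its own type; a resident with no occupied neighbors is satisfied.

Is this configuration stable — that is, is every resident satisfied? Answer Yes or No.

(0,0)2 1/1 satisfied
(0,1)2 1/1 satisfied
(0,3)1 2/2 satisfied
(0,4)1 4/4 satisfied
(0,5)1 3/3 satisfied
(1,4)1 7/7 satisfied
(1,5)1 5/5 satisfied
(2,0)2 2/2 satisfied
(2,2)1 3/4 satisfied
(2,3)1 5/5 satisfied
(2,4)1 6/6 satisfied
(2,5)1 4/4 satisfied
(3,0)2 3/3 satisfied
(3,1)2 3/5 satisfied
(3,2)1 4/6 satisfied
(3,3)1 6/6 satisfied
(3,5)1 4/4 satisfied
(4,1)2 3/4 satisfied
(4,3)1 4/4 satisfied
(4,4)1 6/6 satisfied
(4,5)1 4/4 satisfied
(5,0)2 1/1 satisfied
(5,4)1 4/4 satisfied
(5,5)1 3/3 satisfied
All meet the threshold, so the configuration is stable.

Yes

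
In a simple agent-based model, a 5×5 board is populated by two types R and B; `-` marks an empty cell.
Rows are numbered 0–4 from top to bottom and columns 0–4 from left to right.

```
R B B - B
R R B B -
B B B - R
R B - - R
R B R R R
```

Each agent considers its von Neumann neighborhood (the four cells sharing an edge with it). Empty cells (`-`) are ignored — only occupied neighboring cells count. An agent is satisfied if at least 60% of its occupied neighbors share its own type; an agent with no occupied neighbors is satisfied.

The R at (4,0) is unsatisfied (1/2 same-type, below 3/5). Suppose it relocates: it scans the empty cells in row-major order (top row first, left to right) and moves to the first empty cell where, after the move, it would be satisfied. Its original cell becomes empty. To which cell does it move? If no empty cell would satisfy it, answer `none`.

Vacating (4,0). Empty cells in order:
  (0,3): 0/3 same-type → still unsatisfied.
  (1,4): 1/3 same-type → still unsatisfied.
  (2,3): 1/3 same-type → still unsatisfied.
  (3,2): 1/3 same-type → still unsatisfied.
  (3,3): 2/2 same-type → satisfied — stop here.

(3,3)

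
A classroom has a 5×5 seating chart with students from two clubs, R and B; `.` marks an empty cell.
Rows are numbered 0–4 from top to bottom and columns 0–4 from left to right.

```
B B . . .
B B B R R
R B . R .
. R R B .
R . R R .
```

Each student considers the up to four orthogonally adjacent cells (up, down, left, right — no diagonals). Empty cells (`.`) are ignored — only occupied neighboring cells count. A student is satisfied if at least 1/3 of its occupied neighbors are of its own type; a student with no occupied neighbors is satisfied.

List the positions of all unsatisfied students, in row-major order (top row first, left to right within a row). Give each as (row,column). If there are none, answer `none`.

(2,0), (3,3)

Row 0: (0,0)B 2/2 ok · (0,1)B 2/2 ok
Row 1: (1,0)B 2/3 ok · (1,1)B 4/4 ok · (1,2)B 1/2 ok · (1,3)R 2/3 ok · (1,4)R 1/1 ok
Row 2: (2,0)R 0/2 unhappy · (2,1)B 1/3 ok · (2,3)R 1/2 ok
Row 3: (3,1)R 1/2 ok · (3,2)R 2/3 ok · (3,3)B 0/3 unhappy
Row 4: (4,0)R 0/0 ok · (4,2)R 2/2 ok · (4,3)R 1/2 ok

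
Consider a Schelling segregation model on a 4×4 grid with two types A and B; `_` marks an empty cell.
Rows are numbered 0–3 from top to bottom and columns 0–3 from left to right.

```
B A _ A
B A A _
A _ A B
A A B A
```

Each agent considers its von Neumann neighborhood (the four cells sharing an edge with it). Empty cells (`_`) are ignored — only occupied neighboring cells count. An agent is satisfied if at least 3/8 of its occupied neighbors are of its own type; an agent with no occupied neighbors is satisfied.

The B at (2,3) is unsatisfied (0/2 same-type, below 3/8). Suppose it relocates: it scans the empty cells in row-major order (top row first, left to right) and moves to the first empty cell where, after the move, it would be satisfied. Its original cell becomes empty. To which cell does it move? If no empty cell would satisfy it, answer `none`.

none

Vacating (2,3). Empty cells in order:
  (0,2): 0/3 same-type → still unsatisfied.
  (1,3): 0/2 same-type → still unsatisfied.
  (2,1): 0/4 same-type → still unsatisfied.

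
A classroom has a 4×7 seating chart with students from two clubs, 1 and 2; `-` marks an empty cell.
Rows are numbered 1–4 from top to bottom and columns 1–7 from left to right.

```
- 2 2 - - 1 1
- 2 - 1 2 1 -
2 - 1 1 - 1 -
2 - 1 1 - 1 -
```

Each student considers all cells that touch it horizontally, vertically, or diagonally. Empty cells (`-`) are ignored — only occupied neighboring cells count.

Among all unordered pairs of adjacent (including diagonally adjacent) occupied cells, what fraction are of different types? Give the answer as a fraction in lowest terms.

Scan each occupied cell's neighbors to the right and below (and the two forward diagonals) so each pair is counted once.
Row 1: 2(1,2)–2(1,3)= 2(1,2)–2(2,2)= 2(1,3)–1(2,4)≠ 2(1,3)–2(2,2)= 1(1,6)–1(1,7)= 1(1,6)–1(2,6)= 1(1,6)–2(2,5)≠ 1(1,7)–1(2,6)=  → 2/8 unlike.
Row 2: 2(2,2)–1(3,3)≠ 2(2,2)–2(3,1)= 1(2,4)–2(2,5)≠ 1(2,4)–1(3,4)= 1(2,4)–1(3,3)= 2(2,5)–1(2,6)≠ 2(2,5)–1(3,6)≠ 2(2,5)–1(3,4)≠ 1(2,6)–1(3,6)=  → 5/9 unlike.
Row 3: 2(3,1)–2(4,1)= 1(3,3)–1(3,4)= 1(3,3)–1(4,3)= 1(3,3)–1(4,4)= 1(3,4)–1(4,4)= 1(3,4)–1(4,3)= 1(3,6)–1(4,6)=  → 0/7 unlike.
Row 4: 1(4,3)–1(4,4)=  → 0/1 unlike.
Total adjacent occupied pairs: 25; unlike-type pairs: 7.
7/25 is already in lowest terms.

7/25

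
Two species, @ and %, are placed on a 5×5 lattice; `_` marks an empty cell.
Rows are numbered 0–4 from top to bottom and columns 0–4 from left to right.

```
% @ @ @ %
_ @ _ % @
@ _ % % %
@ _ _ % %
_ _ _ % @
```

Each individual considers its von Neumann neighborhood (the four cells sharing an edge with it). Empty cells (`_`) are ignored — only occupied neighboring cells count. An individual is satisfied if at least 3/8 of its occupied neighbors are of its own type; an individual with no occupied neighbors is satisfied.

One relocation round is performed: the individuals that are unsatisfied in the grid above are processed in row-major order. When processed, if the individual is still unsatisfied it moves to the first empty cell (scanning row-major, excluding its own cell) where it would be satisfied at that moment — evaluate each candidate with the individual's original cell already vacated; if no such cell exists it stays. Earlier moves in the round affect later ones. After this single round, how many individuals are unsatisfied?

Initially unsatisfied (in order): (0,0), (0,3), (0,4), (1,3), (1,4), (4,4).
  (0,0) → (1,2).
  (0,3) → (0,0).
  (0,4) → (0,3).
  (1,3): now satisfied by earlier moves; stays.
  (1,4) → (1,0).
  (4,4) → (2,1).
Resulting grid:
@ @ @ % _
@ @ % % _
@ @ % % %
@ _ _ % %
_ _ _ % _
Unsatisfied now: (0,2).

1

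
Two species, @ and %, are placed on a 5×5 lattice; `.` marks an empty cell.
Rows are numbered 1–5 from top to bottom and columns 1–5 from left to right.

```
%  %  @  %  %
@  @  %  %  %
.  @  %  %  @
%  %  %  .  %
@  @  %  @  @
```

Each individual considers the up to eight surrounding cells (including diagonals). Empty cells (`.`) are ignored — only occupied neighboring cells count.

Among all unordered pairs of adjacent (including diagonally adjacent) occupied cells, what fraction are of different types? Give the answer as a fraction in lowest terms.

29/59

Scan each occupied cell's neighbors to the right and below (and the two forward diagonals) so each pair is counted once.
From row 1: 8 unlike of 17 pairs (running 8/17).
From row 2: 5 unlike of 15 pairs (running 13/32).
From row 3: 6 unlike of 11 pairs (running 19/43).
From row 4: 8 unlike of 12 pairs (running 27/55).
From row 5: 2 unlike of 4 pairs (running 29/59).
Total adjacent occupied pairs: 59; unlike-type pairs: 29.
29/59 is already in lowest terms.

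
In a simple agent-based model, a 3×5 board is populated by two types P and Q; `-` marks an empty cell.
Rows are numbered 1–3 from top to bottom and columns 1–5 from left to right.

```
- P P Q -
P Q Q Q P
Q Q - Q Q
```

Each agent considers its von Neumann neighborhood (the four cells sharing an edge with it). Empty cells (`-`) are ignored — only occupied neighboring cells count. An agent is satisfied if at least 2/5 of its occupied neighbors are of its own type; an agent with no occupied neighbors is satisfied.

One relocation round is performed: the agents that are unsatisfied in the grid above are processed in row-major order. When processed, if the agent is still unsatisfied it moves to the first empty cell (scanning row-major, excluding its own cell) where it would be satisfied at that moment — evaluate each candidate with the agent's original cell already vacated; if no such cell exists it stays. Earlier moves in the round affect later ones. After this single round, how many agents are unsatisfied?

1

Initially unsatisfied (in order): (1,3), (2,1), (2,5).
  (1,3) → (1,1).
  (2,1) → (1,5).
  (2,5): no empty cell satisfies it; stays.
Resulting grid:
P P - Q P
- Q Q Q P
Q Q - Q Q
Unsatisfied now: (2,5).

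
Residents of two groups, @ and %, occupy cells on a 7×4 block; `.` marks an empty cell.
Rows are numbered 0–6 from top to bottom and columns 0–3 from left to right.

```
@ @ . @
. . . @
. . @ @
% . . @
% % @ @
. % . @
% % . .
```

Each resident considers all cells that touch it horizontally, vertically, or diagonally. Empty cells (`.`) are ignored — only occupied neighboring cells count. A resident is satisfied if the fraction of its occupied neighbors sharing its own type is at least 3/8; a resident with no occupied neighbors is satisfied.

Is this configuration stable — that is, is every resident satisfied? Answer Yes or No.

Yes

(0,0)@ 1/1 ✓
(0,1)@ 1/1 ✓
(0,3)@ 1/1 ✓
(1,3)@ 3/3 ✓
(2,2)@ 3/3 ✓
(2,3)@ 3/3 ✓
(3,0)% 2/2 ✓
(3,3)@ 4/4 ✓
(4,0)% 3/3 ✓
(4,1)% 3/4 ✓
(4,2)@ 3/5 ✓
(4,3)@ 3/3 ✓
(5,1)% 4/5 ✓
(5,3)@ 2/2 ✓
(6,0)% 2/2 ✓
(6,1)% 2/2 ✓
All meet the threshold, so the configuration is stable.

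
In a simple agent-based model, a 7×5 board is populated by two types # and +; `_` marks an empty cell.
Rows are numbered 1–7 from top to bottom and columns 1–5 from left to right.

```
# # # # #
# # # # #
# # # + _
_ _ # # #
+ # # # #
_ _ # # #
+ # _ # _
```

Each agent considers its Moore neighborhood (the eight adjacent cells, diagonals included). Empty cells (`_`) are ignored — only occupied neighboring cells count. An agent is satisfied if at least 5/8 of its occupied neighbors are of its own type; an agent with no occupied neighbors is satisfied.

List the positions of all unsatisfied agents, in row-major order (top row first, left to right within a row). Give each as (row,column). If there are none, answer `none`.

(3,4), (5,1), (7,1), (7,2)

(1,1)# 3/3 satisfied
(1,2)# 5/5 satisfied
(1,3)# 5/5 satisfied
(1,4)# 5/5 satisfied
(1,5)# 3/3 satisfied
(2,1)# 5/5 satisfied
(2,2)# 8/8 satisfied
(2,3)# 7/8 satisfied
(2,4)# 6/7 satisfied
(2,5)# 3/4 satisfied
(3,1)# 3/3 satisfied
(3,2)# 6/6 satisfied
(3,3)# 6/7 satisfied
(3,4)+ 0/7 not
(4,3)# 6/7 satisfied
(4,4)# 6/7 satisfied
(4,5)# 3/4 satisfied
(5,1)+ 0/1 not
(5,2)# 3/4 satisfied
(5,3)# 6/6 satisfied
(5,4)# 8/8 satisfied
(5,5)# 5/5 satisfied
(6,3)# 6/6 satisfied
(6,4)# 6/6 satisfied
(6,5)# 4/4 satisfied
(7,1)+ 0/1 not
(7,2)# 1/2 not
(7,4)# 3/3 satisfied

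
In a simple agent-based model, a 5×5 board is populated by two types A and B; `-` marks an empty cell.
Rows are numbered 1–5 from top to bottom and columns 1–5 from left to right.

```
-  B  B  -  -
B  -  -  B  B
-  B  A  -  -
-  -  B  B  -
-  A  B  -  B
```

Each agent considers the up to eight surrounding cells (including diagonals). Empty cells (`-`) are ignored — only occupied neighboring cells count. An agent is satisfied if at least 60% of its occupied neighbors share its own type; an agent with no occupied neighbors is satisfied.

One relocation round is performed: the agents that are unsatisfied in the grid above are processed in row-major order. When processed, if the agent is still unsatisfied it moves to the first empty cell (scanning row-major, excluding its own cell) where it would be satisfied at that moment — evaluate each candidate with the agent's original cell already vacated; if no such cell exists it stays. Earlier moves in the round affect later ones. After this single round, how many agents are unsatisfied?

Initially unsatisfied (in order): (3,3), (5,2).
  (3,3) → (5,1).
  (5,2): no empty cell satisfies it; stays.
Resulting grid:
- B B - -
B - - B B
- B - - -
- - B B -
A A B - B
Unsatisfied now: (5,2).

1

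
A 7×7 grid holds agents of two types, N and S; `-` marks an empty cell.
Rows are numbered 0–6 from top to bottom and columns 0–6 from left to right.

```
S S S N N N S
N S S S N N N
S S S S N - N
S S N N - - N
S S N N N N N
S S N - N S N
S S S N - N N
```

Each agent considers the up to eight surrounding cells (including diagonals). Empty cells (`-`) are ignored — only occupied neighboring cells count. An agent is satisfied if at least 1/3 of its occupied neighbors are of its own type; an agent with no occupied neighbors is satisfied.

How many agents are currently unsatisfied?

3

Row 0: (0,0)S 2/3 ✓ · (0,1)S 4/5 ✓ · (0,2)S 4/5 ✓ · (0,3)N 2/5 ✓ · (0,4)N 4/5 ✓ · (0,5)N 4/5 ✓ · (0,6)S 0/3 ✗
Row 1: (1,0)N 0/5 ✗ · (1,1)S 7/8 ✓ · (1,2)S 7/8 ✓ · (1,3)S 4/8 ✓ · (1,4)N 5/7 ✓ · (1,5)N 6/7 ✓ · (1,6)N 3/4 ✓
Row 2: (2,0)S 4/5 ✓ · (2,1)S 6/8 ✓ · (2,2)S 6/8 ✓ · (2,3)S 3/7 ✓ · (2,4)N 3/5 ✓ · (2,6)N 3/3 ✓
Row 3: (3,0)S 5/5 ✓ · (3,1)S 6/8 ✓ · (3,2)N 3/8 ✓ · (3,3)N 5/7 ✓ · (3,6)N 3/3 ✓
Row 4: (4,0)S 5/5 ✓ · (4,1)S 5/8 ✓ · (4,2)N 4/7 ✓ · (4,3)N 6/6 ✓ · (4,4)N 4/5 ✓ · (4,5)N 5/6 ✓ · (4,6)N 3/4 ✓
Row 5: (5,0)S 5/5 ✓ · (5,1)S 6/8 ✓ · (5,2)N 3/7 ✓ · (5,4)N 5/6 ✓ · (5,5)S 0/7 ✗ · (5,6)N 4/5 ✓
Row 6: (6,0)S 3/3 ✓ · (6,1)S 4/5 ✓ · (6,2)S 2/4 ✓ · (6,3)N 2/3 ✓ · (6,5)N 3/4 ✓ · (6,6)N 2/3 ✓
Unsatisfied: (0,6), (1,0), (5,5) — 3 in total.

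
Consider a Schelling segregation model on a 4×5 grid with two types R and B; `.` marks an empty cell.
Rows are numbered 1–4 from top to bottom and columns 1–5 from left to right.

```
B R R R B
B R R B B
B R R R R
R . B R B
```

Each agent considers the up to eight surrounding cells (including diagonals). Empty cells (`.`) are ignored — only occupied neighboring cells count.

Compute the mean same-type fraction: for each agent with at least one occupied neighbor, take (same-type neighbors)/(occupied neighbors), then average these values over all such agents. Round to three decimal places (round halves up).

Row 1: (1,1)B 1/3 · (1,2)R 3/5 · (1,3)R 4/5 · (1,4)R 2/5 · (1,5)B 2/3
Row 2: (2,1)B 2/5 · (2,2)R 5/8 · (2,3)R 7/8 · (2,4)B 2/8 · (2,5)B 2/5
Row 3: (3,1)B 1/4 · (3,2)R 4/7 · (3,3)R 5/7 · (3,4)R 4/8 · (3,5)R 2/5
Row 4: (4,1)R 1/2 · (4,3)B 0/4 · (4,4)R 3/5 · (4,5)B 0/3
Sum over 19 agents: 1/3 + 3/5 + 4/5 + 2/5 + 2/3 + 2/5 + 5/8 + 7/8 + 2/8 + 2/5 + 1/4 + 4/7 + 5/7 + 4/8 + 2/5 + 1/2 + 0/4 + 3/5 + 0/3 = 311/35; mean = 311/35 ÷ 19 = 311/665 = 0.467669… → 0.468.

0.468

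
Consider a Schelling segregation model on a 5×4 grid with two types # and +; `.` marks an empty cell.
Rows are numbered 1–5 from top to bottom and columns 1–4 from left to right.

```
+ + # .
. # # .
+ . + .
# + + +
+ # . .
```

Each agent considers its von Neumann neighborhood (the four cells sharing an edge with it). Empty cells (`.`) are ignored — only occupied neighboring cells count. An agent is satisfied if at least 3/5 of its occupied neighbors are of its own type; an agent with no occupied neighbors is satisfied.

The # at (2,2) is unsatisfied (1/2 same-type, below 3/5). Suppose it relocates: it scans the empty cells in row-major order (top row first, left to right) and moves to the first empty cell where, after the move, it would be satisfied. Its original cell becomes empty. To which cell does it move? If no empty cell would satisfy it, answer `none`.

(1,4)

Vacating (2,2). Empty cells in order:
  (1,4): 1/1 same-type → satisfied — stop here.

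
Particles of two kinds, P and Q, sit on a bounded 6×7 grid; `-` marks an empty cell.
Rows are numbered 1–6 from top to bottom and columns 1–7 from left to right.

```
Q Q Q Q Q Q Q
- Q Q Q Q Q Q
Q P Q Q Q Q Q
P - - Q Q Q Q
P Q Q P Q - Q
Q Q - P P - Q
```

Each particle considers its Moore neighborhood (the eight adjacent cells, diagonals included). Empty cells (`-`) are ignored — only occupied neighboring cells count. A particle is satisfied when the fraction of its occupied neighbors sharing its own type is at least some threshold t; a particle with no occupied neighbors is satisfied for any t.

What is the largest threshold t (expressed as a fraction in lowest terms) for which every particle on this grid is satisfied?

(1,1)Q 2/2
(1,2)Q 4/4
(1,3)Q 5/5
(1,4)Q 5/5
(1,5)Q 5/5
(1,6)Q 5/5
(1,7)Q 3/3
(2,2)Q 6/7
(2,3)Q 7/8
(2,4)Q 8/8
(2,5)Q 8/8
(2,6)Q 8/8
(2,7)Q 5/5
(3,1)Q 1/3
(3,2)P 1/5
(3,3)Q 5/6
(3,4)Q 7/7
(3,5)Q 8/8
(3,6)Q 8/8
(3,7)Q 5/5
(4,1)P 2/4
(4,4)Q 6/7
(4,5)Q 6/7
(4,6)Q 7/7
(4,7)Q 4/4
(5,1)P 1/4
(5,2)Q 3/5
(5,3)Q 3/5
(5,4)P 2/6
(5,5)Q 3/6
(5,7)Q 3/3
(6,1)Q 2/3
(6,2)Q 3/4
(6,4)P 2/4
(6,5)P 2/3
(6,7)Q 1/1
The smallest same-type fraction is 1/5 at (3,2), which reduces to 1/5. Any threshold above that leaves this particle unsatisfied.

1/5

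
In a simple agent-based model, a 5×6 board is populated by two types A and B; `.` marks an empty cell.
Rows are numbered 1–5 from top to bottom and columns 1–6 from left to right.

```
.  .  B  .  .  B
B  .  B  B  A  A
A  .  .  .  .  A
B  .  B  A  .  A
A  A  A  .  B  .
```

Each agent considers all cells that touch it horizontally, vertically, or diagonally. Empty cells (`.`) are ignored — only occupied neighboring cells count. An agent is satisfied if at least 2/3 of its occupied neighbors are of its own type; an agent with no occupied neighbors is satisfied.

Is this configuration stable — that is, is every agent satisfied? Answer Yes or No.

No

(1,3)B 2/2 satisfied
(1,6)B 0/2 not
(2,1)B 0/1 not
(2,3)B 2/2 satisfied
(2,4)B 2/3 satisfied
(2,5)A 2/4 not
(2,6)A 2/3 satisfied
(3,1)A 0/2 not
(3,6)A 3/3 satisfied
(4,1)B 0/3 not
(4,3)B 0/3 not
(4,4)A 1/3 not
(4,6)A 1/2 not
(5,1)A 1/2 not
(5,2)A 2/4 not
(5,3)A 2/3 satisfied
(5,5)B 0/2 not
For instance (1,6) has only 0/2 same-type neighbors, below 2/3.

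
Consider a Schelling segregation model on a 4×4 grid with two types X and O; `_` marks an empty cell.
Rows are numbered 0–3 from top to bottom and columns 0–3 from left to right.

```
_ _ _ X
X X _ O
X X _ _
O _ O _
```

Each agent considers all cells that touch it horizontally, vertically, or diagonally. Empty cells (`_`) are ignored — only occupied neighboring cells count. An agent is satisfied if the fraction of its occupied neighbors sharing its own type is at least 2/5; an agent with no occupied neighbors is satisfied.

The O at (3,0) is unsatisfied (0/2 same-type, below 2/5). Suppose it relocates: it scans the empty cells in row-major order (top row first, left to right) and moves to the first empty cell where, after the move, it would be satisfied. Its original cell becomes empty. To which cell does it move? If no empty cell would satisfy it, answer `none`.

Vacating (3,0). Empty cells in order:
  (0,0): 0/2 same-type → still unsatisfied.
  (0,1): 0/2 same-type → still unsatisfied.
  (0,2): 1/3 same-type → still unsatisfied.
  (1,2): 1/4 same-type → still unsatisfied.
  (2,2): 2/4 same-type → satisfied — stop here.

(2,2)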